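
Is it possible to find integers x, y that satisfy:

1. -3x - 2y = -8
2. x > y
Yes

Take x = 2, y = 1. Substituting into each constraint:
  (1) -3(2) - 2(1) = -8 ✓
  (2) 2 > 1 ✓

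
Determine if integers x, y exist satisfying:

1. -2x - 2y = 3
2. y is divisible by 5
No

Even the single constraint (-2x - 2y = 3) is infeasible over the integers.

  - -2x - 2y = 3: every term on the left is divisible by 2, so the LHS ≡ 0 (mod 2), but the RHS 3 is not — no integer solution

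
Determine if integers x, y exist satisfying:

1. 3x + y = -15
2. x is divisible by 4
Yes

Take x = 0, y = -15. Substituting into each constraint:
  (1) 3(0) + (-15) = -15 ✓
  (2) 0 = 4 × 0, remainder 0 ✓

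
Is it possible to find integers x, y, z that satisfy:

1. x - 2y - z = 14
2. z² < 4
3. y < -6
Yes

Take x = 0, y = -7, z = 0. Substituting into each constraint:
  (1) 0 - 2(-7) + 0 = 14 ✓
  (2) z² = (0)² = 0, and 0 < 4 ✓
  (3) -7 < -6 ✓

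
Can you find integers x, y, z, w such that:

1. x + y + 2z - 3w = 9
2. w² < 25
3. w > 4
No

A contradictory subset is {w² < 25, w > 4}. No integer assignment can satisfy these jointly:

  - w² < 25: restricts w to |w| ≤ 4
  - w > 4: bounds one variable relative to a constant

Direct contradiction: the bounds on w require w ≥ 5 and w ≤ 4 simultaneously, which is empty.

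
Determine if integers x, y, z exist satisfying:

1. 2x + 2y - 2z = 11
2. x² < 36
No

Even the single constraint (2x + 2y - 2z = 11) is infeasible over the integers.

  - 2x + 2y - 2z = 11: every term on the left is divisible by 2, so the LHS ≡ 0 (mod 2), but the RHS 11 is not — no integer solution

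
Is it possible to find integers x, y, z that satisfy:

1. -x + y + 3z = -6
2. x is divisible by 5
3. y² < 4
Yes

Take x = 10, y = 1, z = 1. Substituting into each constraint:
  (1) (-10) + 1 + 3(1) = -6 ✓
  (2) 10 = 5 × 2, remainder 0 ✓
  (3) y² = (1)² = 1, and 1 < 4 ✓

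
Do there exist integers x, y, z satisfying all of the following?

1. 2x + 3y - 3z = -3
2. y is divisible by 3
Yes

Take x = 0, y = 0, z = 1. Substituting into each constraint:
  (1) 2(0) + 3(0) - 3(1) = -3 ✓
  (2) 0 = 3 × 0, remainder 0 ✓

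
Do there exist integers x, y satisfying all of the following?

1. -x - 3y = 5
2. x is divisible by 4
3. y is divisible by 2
No

The full constraint system is jointly infeasible over the integers. Each constraint and what it forces:

  - -x - 3y = 5: is a linear equation tying the variables together
  - x is divisible by 4: restricts x to multiples of 4
  - y is divisible by 2: restricts y to multiples of 2

Modular obstruction: writing x = 4x' and writing y = 2y', every remaining term of the linear equation is divisible by 2, so the left side is ≡ 0 (mod 2); but the right side 5 ≡ 1 (mod 2). No integers can satisfy it.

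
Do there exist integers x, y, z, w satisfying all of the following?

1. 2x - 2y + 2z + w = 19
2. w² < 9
Yes

Take x = 0, y = -9, z = 0, w = 1. Substituting into each constraint:
  (1) 2(0) - 2(-9) + 2(0) + 1 = 19 ✓
  (2) w² = (1)² = 1, and 1 < 9 ✓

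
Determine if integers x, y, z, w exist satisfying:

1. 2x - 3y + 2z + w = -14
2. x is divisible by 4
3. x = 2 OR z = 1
Yes

Take x = 4, y = 7, z = 1, w = -3. Substituting into each constraint:
  (1) 2(4) - 3(7) + 2(1) + (-3) = -14 ✓
  (2) 4 = 4 × 1, remainder 0 ✓
  (3) z = 1, target 1 ✓ (second branch holds)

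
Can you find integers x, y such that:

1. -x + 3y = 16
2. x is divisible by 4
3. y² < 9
Yes

Take x = -16, y = 0. Substituting into each constraint:
  (1) 16 + 3(0) = 16 ✓
  (2) -16 = 4 × -4, remainder 0 ✓
  (3) y² = (0)² = 0, and 0 < 9 ✓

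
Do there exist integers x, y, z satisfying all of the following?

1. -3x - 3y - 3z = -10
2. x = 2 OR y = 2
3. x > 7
No

Even the single constraint (-3x - 3y - 3z = -10) is infeasible over the integers.

  - -3x - 3y - 3z = -10: every term on the left is divisible by 3, so the LHS ≡ 0 (mod 3), but the RHS -10 is not — no integer solution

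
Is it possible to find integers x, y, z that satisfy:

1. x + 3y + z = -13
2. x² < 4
Yes

Take x = 0, y = 0, z = -13. Substituting into each constraint:
  (1) 0 + 3(0) + (-13) = -13 ✓
  (2) x² = (0)² = 0, and 0 < 4 ✓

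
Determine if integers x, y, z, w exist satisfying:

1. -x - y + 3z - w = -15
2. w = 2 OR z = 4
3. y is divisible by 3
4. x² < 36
Yes

Take x = 2, y = 24, z = 4, w = 1. Substituting into each constraint:
  (1) (-2) + (-24) + 3(4) + (-1) = -15 ✓
  (2) z = 4, target 4 ✓ (second branch holds)
  (3) 24 = 3 × 8, remainder 0 ✓
  (4) x² = (2)² = 4, and 4 < 36 ✓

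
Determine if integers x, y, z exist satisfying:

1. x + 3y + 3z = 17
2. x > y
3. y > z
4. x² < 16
No

The full constraint system is jointly infeasible over the integers. Each constraint and what it forces:

  - x + 3y + 3z = 17: is a linear equation tying the variables together
  - x > y: bounds one variable relative to another variable
  - y > z: bounds one variable relative to another variable
  - x² < 16: restricts x to |x| ≤ 3

Propagating the comparisons: y < x and x ≤ 3 give y ≤ 2; z < y and y ≤ 2 give z ≤ 1. Range argument: with x ∈ [-3, 3], y ∈ [−∞, 2], z ∈ [−∞, 1], the left side of the equation is at most 12, but the right side is 17 > 12. No integer solution exists.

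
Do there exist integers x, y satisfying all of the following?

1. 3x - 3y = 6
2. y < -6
Yes

Take x = -5, y = -7. Substituting into each constraint:
  (1) 3(-5) - 3(-7) = 6 ✓
  (2) -7 < -6 ✓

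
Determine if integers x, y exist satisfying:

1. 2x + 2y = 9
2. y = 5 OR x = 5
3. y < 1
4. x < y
No

Even the single constraint (2x + 2y = 9) is infeasible over the integers.

  - 2x + 2y = 9: every term on the left is divisible by 2, so the LHS ≡ 0 (mod 2), but the RHS 9 is not — no integer solution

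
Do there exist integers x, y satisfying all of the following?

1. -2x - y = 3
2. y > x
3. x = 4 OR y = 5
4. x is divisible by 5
No

The full constraint system is jointly infeasible over the integers. Each constraint and what it forces:

  - -2x - y = 3: is a linear equation tying the variables together
  - y > x: bounds one variable relative to another variable
  - x = 4 OR y = 5: forces a choice: either x = 4 or y = 5
  - x is divisible by 5: restricts x to multiples of 5

Split on the disjunction (x = 4 OR y = 5):
  • If x = 4: this contradicts the divisibility constraint — 4 is not a multiple of 5.
  • If y = 5: with y = 5, writing x = 5x', every remaining term of the linear equation is divisible by 10, so the left side is ≡ 0 (mod 10); but the right side 8 ≡ 8 (mod 10). No integers can satisfy it.
Both branches are infeasible, so the system has no integer solution.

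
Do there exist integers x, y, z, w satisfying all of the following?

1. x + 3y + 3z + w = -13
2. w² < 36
Yes

Take x = 0, y = 0, z = -5, w = 2. Substituting into each constraint:
  (1) 0 + 3(0) + 3(-5) + 2 = -13 ✓
  (2) w² = (2)² = 4, and 4 < 36 ✓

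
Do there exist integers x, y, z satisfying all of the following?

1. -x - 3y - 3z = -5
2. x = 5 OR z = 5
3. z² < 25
Yes

Take x = 5, y = 0, z = 0. Substituting into each constraint:
  (1) (-5) - 3(0) - 3(0) = -5 ✓
  (2) x = 5, target 5 ✓ (first branch holds)
  (3) z² = (0)² = 0, and 0 < 25 ✓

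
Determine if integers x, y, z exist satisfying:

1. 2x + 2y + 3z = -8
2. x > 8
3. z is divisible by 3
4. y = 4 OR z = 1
Yes

Take x = 10, y = 4, z = -12. Substituting into each constraint:
  (1) 2(10) + 2(4) + 3(-12) = -8 ✓
  (2) 10 > 8 ✓
  (3) -12 = 3 × -4, remainder 0 ✓
  (4) y = 4, target 4 ✓ (first branch holds)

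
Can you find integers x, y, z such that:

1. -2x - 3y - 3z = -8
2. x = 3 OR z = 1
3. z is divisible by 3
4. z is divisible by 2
No

A contradictory subset is {-2x - 3y - 3z = -8, x = 3 OR z = 1, z is divisible by 3}. No integer assignment can satisfy these jointly:

  - -2x - 3y - 3z = -8: is a linear equation tying the variables together
  - x = 3 OR z = 1: forces a choice: either x = 3 or z = 1
  - z is divisible by 3: restricts z to multiples of 3

Split on the disjunction (x = 3 OR z = 1):
  • If x = 3: with x = 3, writing z = 3z', every remaining term of the linear equation is divisible by 3, so the left side is ≡ 0 (mod 3); but the right side -2 ≡ 1 (mod 3). No integers can satisfy it.
  • If z = 1: this contradicts the divisibility constraint — 1 is not a multiple of 3.
Both branches are infeasible, so the system has no integer solution.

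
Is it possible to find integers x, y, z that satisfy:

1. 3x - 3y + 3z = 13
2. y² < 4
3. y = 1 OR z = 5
No

Even the single constraint (3x - 3y + 3z = 13) is infeasible over the integers.

  - 3x - 3y + 3z = 13: every term on the left is divisible by 3, so the LHS ≡ 0 (mod 3), but the RHS 13 is not — no integer solution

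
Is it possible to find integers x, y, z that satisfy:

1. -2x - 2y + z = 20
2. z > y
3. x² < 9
Yes

Take x = 0, y = -19, z = -18. Substituting into each constraint:
  (1) -2(0) - 2(-19) + (-18) = 20 ✓
  (2) -18 > -19 ✓
  (3) x² = (0)² = 0, and 0 < 9 ✓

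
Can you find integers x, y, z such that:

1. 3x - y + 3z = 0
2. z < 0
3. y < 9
Yes

Take x = 1, y = 0, z = -1. Substituting into each constraint:
  (1) 3(1) + 0 + 3(-1) = 0 ✓
  (2) -1 < 0 ✓
  (3) 0 < 9 ✓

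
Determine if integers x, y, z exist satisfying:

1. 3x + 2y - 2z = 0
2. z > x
Yes

Take x = 0, y = 1, z = 1. Substituting into each constraint:
  (1) 3(0) + 2(1) - 2(1) = 0 ✓
  (2) 1 > 0 ✓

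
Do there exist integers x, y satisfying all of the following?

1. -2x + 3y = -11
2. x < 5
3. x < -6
Yes

Take x = -8, y = -9. Substituting into each constraint:
  (1) -2(-8) + 3(-9) = -11 ✓
  (2) -8 < 5 ✓
  (3) -8 < -6 ✓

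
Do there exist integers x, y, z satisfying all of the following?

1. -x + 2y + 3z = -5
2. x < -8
Yes

Take x = -9, y = 2, z = -6. Substituting into each constraint:
  (1) 9 + 2(2) + 3(-6) = -5 ✓
  (2) -9 < -8 ✓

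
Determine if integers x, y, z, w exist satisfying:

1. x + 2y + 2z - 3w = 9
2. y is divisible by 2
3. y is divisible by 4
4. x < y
Yes

Take x = -1, y = 0, z = 5, w = 0. Substituting into each constraint:
  (1) (-1) + 2(0) + 2(5) - 3(0) = 9 ✓
  (2) 0 = 2 × 0, remainder 0 ✓
  (3) 0 = 4 × 0, remainder 0 ✓
  (4) -1 < 0 ✓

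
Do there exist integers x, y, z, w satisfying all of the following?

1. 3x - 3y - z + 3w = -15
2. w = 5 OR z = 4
Yes

Take x = 0, y = 9, z = 3, w = 5. Substituting into each constraint:
  (1) 3(0) - 3(9) + (-3) + 3(5) = -15 ✓
  (2) w = 5, target 5 ✓ (first branch holds)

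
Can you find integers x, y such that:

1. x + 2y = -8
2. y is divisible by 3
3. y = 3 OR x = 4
Yes

Take x = -14, y = 3. Substituting into each constraint:
  (1) (-14) + 2(3) = -8 ✓
  (2) 3 = 3 × 1, remainder 0 ✓
  (3) y = 3, target 3 ✓ (first branch holds)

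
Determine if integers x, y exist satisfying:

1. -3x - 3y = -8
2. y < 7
No

Even the single constraint (-3x - 3y = -8) is infeasible over the integers.

  - -3x - 3y = -8: every term on the left is divisible by 3, so the LHS ≡ 0 (mod 3), but the RHS -8 is not — no integer solution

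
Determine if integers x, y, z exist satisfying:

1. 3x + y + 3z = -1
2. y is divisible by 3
No

The full constraint system is jointly infeasible over the integers. Each constraint and what it forces:

  - 3x + y + 3z = -1: is a linear equation tying the variables together
  - y is divisible by 3: restricts y to multiples of 3

Modular obstruction: writing y = 3y', every remaining term of the linear equation is divisible by 3, so the left side is ≡ 0 (mod 3); but the right side -1 ≡ 2 (mod 3). No integers can satisfy it.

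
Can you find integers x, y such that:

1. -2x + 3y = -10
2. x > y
Yes

Take x = -7, y = -8. Substituting into each constraint:
  (1) -2(-7) + 3(-8) = -10 ✓
  (2) -7 > -8 ✓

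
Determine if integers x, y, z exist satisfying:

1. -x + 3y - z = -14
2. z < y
Yes

Take x = 15, y = 0, z = -1. Substituting into each constraint:
  (1) (-15) + 3(0) + 1 = -14 ✓
  (2) -1 < 0 ✓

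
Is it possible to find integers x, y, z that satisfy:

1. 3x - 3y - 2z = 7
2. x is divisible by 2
Yes

Take x = 0, y = -3, z = 1. Substituting into each constraint:
  (1) 3(0) - 3(-3) - 2(1) = 7 ✓
  (2) 0 = 2 × 0, remainder 0 ✓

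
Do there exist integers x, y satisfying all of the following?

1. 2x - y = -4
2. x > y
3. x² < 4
No

The full constraint system is jointly infeasible over the integers. Each constraint and what it forces:

  - 2x - y = -4: is a linear equation tying the variables together
  - x > y: bounds one variable relative to another variable
  - x² < 4: restricts x to |x| ≤ 1

Propagating the comparison: y < x and x ≤ 1 give y ≤ 0. Range argument: with x ∈ [-1, 1], y ∈ [−∞, 0], the left side of the equation is at least -2, but the right side is -4 < -2. No integer solution exists.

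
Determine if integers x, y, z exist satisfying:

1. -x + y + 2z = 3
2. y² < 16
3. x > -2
Yes

Take x = 0, y = 3, z = 0. Substituting into each constraint:
  (1) 0 + 3 + 2(0) = 3 ✓
  (2) y² = (3)² = 9, and 9 < 16 ✓
  (3) 0 > -2 ✓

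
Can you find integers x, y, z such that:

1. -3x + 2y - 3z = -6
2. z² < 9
Yes

Take x = 0, y = 0, z = 2. Substituting into each constraint:
  (1) -3(0) + 2(0) - 3(2) = -6 ✓
  (2) z² = (2)² = 4, and 4 < 9 ✓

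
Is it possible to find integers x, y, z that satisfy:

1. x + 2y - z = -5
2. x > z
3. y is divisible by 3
Yes

Take x = 0, y = -3, z = -1. Substituting into each constraint:
  (1) 0 + 2(-3) + 1 = -5 ✓
  (2) 0 > -1 ✓
  (3) -3 = 3 × -1, remainder 0 ✓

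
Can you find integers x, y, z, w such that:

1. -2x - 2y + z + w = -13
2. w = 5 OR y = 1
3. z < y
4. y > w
Yes

Take x = 5, y = 6, z = 4, w = 5. Substituting into each constraint:
  (1) -2(5) - 2(6) + 4 + 5 = -13 ✓
  (2) w = 5, target 5 ✓ (first branch holds)
  (3) 4 < 6 ✓
  (4) 6 > 5 ✓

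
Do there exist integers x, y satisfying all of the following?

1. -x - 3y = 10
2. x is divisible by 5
Yes

Take x = -25, y = 5. Substituting into each constraint:
  (1) 25 - 3(5) = 10 ✓
  (2) -25 = 5 × -5, remainder 0 ✓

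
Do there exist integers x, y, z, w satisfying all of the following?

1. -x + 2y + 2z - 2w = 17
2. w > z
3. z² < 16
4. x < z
Yes

Take x = 1, y = 10, z = 2, w = 3. Substituting into each constraint:
  (1) (-1) + 2(10) + 2(2) - 2(3) = 17 ✓
  (2) 3 > 2 ✓
  (3) z² = (2)² = 4, and 4 < 16 ✓
  (4) 1 < 2 ✓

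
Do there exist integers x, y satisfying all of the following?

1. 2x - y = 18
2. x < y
Yes

Take x = 19, y = 20. Substituting into each constraint:
  (1) 2(19) + (-20) = 18 ✓
  (2) 19 < 20 ✓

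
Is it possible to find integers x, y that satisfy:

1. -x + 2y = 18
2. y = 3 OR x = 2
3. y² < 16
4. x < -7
Yes

Take x = -12, y = 3. Substituting into each constraint:
  (1) 12 + 2(3) = 18 ✓
  (2) y = 3, target 3 ✓ (first branch holds)
  (3) y² = (3)² = 9, and 9 < 16 ✓
  (4) -12 < -7 ✓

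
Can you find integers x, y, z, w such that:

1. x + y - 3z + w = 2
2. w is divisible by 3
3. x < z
Yes

Take x = -1, y = 3, z = 0, w = 0. Substituting into each constraint:
  (1) (-1) + 3 - 3(0) + 0 = 2 ✓
  (2) 0 = 3 × 0, remainder 0 ✓
  (3) -1 < 0 ✓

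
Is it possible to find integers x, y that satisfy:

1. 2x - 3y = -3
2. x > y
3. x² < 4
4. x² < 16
No

A contradictory subset is {2x - 3y = -3, x > y, x² < 4}. No integer assignment can satisfy these jointly:

  - 2x - 3y = -3: is a linear equation tying the variables together
  - x > y: bounds one variable relative to another variable
  - x² < 4: restricts x to |x| ≤ 1

Propagating the comparison: y < x and x ≤ 1 give y ≤ 0. Range argument: with x ∈ [-1, 1], y ∈ [−∞, 0], the left side of the equation is at least -2, but the right side is -3 < -2. No integer solution exists.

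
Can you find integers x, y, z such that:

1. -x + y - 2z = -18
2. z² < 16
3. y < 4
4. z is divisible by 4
Yes

Take x = 18, y = 0, z = 0. Substituting into each constraint:
  (1) (-18) + 0 - 2(0) = -18 ✓
  (2) z² = (0)² = 0, and 0 < 16 ✓
  (3) 0 < 4 ✓
  (4) 0 = 4 × 0, remainder 0 ✓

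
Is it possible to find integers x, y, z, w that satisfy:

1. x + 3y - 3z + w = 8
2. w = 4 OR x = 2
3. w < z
Yes

Take x = 2, y = 3, z = 1, w = 0. Substituting into each constraint:
  (1) 2 + 3(3) - 3(1) + 0 = 8 ✓
  (2) x = 2, target 2 ✓ (second branch holds)
  (3) 0 < 1 ✓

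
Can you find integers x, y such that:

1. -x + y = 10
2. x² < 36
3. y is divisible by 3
Yes

Take x = 2, y = 12. Substituting into each constraint:
  (1) (-2) + 12 = 10 ✓
  (2) x² = (2)² = 4, and 4 < 36 ✓
  (3) 12 = 3 × 4, remainder 0 ✓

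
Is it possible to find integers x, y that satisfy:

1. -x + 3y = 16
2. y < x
Yes

Take x = 11, y = 9. Substituting into each constraint:
  (1) (-11) + 3(9) = 16 ✓
  (2) 9 < 11 ✓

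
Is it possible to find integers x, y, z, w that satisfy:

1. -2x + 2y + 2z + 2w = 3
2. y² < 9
No

Even the single constraint (-2x + 2y + 2z + 2w = 3) is infeasible over the integers.

  - -2x + 2y + 2z + 2w = 3: every term on the left is divisible by 2, so the LHS ≡ 0 (mod 2), but the RHS 3 is not — no integer solution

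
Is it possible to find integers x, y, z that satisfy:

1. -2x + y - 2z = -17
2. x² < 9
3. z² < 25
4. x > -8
Yes

Take x = 0, y = -17, z = 0. Substituting into each constraint:
  (1) -2(0) + (-17) - 2(0) = -17 ✓
  (2) x² = (0)² = 0, and 0 < 9 ✓
  (3) z² = (0)² = 0, and 0 < 25 ✓
  (4) 0 > -8 ✓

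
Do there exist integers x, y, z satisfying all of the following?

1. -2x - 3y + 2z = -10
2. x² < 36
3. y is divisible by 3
Yes

Take x = 0, y = 0, z = -5. Substituting into each constraint:
  (1) -2(0) - 3(0) + 2(-5) = -10 ✓
  (2) x² = (0)² = 0, and 0 < 36 ✓
  (3) 0 = 3 × 0, remainder 0 ✓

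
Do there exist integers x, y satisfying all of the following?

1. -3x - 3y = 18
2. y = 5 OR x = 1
Yes

Take x = 1, y = -7. Substituting into each constraint:
  (1) -3(1) - 3(-7) = 18 ✓
  (2) x = 1, target 1 ✓ (second branch holds)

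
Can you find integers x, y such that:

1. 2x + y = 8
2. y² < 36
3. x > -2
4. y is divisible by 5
Yes

Take x = 4, y = 0. Substituting into each constraint:
  (1) 2(4) + 0 = 8 ✓
  (2) y² = (0)² = 0, and 0 < 36 ✓
  (3) 4 > -2 ✓
  (4) 0 = 5 × 0, remainder 0 ✓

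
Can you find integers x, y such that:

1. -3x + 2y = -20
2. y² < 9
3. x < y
No

The full constraint system is jointly infeasible over the integers. Each constraint and what it forces:

  - -3x + 2y = -20: is a linear equation tying the variables together
  - y² < 9: restricts y to |y| ≤ 2
  - x < y: bounds one variable relative to another variable

Propagating the comparison: x < y and y ≤ 2 give x ≤ 1. Range argument: with x ∈ [−∞, 1], y ∈ [-2, 2], the left side of the equation is at least -7, but the right side is -20 < -7. No integer solution exists.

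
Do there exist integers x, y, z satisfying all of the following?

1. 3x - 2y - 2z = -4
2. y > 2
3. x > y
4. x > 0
Yes

Take x = 4, y = 3, z = 5. Substituting into each constraint:
  (1) 3(4) - 2(3) - 2(5) = -4 ✓
  (2) 3 > 2 ✓
  (3) 4 > 3 ✓
  (4) 4 > 0 ✓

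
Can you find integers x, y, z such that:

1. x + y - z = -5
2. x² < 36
Yes

Take x = 0, y = -5, z = 0. Substituting into each constraint:
  (1) 0 + (-5) + 0 = -5 ✓
  (2) x² = (0)² = 0, and 0 < 36 ✓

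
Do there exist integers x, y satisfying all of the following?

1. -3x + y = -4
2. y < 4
Yes

Take x = 0, y = -4. Substituting into each constraint:
  (1) -3(0) + (-4) = -4 ✓
  (2) -4 < 4 ✓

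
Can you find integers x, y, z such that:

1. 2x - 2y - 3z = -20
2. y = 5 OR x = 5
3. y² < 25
Yes

Take x = 5, y = 3, z = 8. Substituting into each constraint:
  (1) 2(5) - 2(3) - 3(8) = -20 ✓
  (2) x = 5, target 5 ✓ (second branch holds)
  (3) y² = (3)² = 9, and 9 < 25 ✓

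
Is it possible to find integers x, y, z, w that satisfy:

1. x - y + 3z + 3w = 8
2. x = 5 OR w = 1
Yes

Take x = 0, y = -5, z = 0, w = 1. Substituting into each constraint:
  (1) 0 + 5 + 3(0) + 3(1) = 8 ✓
  (2) w = 1, target 1 ✓ (second branch holds)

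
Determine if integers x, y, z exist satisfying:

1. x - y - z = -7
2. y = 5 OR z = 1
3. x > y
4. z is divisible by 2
Yes

Take x = 6, y = 5, z = 8. Substituting into each constraint:
  (1) 6 + (-5) + (-8) = -7 ✓
  (2) y = 5, target 5 ✓ (first branch holds)
  (3) 6 > 5 ✓
  (4) 8 = 2 × 4, remainder 0 ✓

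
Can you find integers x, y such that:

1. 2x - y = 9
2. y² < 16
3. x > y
Yes

Take x = 4, y = -1. Substituting into each constraint:
  (1) 2(4) + 1 = 9 ✓
  (2) y² = (-1)² = 1, and 1 < 16 ✓
  (3) 4 > -1 ✓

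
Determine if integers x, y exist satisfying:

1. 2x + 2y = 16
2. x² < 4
Yes

Take x = 0, y = 8. Substituting into each constraint:
  (1) 2(0) + 2(8) = 16 ✓
  (2) x² = (0)² = 0, and 0 < 4 ✓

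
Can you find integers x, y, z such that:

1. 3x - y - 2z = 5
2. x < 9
Yes

Take x = 0, y = 1, z = -3. Substituting into each constraint:
  (1) 3(0) + (-1) - 2(-3) = 5 ✓
  (2) 0 < 9 ✓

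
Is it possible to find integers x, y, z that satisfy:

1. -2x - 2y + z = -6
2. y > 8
Yes

Take x = -6, y = 9, z = 0. Substituting into each constraint:
  (1) -2(-6) - 2(9) + 0 = -6 ✓
  (2) 9 > 8 ✓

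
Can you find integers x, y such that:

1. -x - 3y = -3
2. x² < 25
Yes

Take x = 3, y = 0. Substituting into each constraint:
  (1) (-3) - 3(0) = -3 ✓
  (2) x² = (3)² = 9, and 9 < 25 ✓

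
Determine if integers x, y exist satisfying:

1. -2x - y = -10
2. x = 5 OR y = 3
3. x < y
No

The full constraint system is jointly infeasible over the integers. Each constraint and what it forces:

  - -2x - y = -10: is a linear equation tying the variables together
  - x = 5 OR y = 3: forces a choice: either x = 5 or y = 3
  - x < y: bounds one variable relative to another variable

Split on the disjunction (x = 5 OR y = 3):
  • If x = 5: the equation forces y = 0, giving (x, y) = (5, 0), which violates y > x.
  • If y = 3: with y = 3, every remaining term of the linear equation is divisible by 2, so the left side is ≡ 0 (mod 2); but the right side -7 ≡ 1 (mod 2). No integers can satisfy it.
Both branches are infeasible, so the system has no integer solution.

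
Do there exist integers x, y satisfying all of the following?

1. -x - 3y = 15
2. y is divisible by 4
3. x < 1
Yes

Take x = -15, y = 0. Substituting into each constraint:
  (1) 15 - 3(0) = 15 ✓
  (2) 0 = 4 × 0, remainder 0 ✓
  (3) -15 < 1 ✓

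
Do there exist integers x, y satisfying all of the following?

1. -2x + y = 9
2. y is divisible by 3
Yes

Take x = 3, y = 15. Substituting into each constraint:
  (1) -2(3) + 15 = 9 ✓
  (2) 15 = 3 × 5, remainder 0 ✓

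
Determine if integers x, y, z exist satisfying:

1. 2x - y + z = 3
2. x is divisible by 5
Yes

Take x = 0, y = 0, z = 3. Substituting into each constraint:
  (1) 2(0) + 0 + 3 = 3 ✓
  (2) 0 = 5 × 0, remainder 0 ✓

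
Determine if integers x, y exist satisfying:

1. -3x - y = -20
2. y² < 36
Yes

Take x = 7, y = -1. Substituting into each constraint:
  (1) -3(7) + 1 = -20 ✓
  (2) y² = (-1)² = 1, and 1 < 36 ✓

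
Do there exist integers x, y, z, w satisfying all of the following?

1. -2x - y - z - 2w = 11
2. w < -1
Yes

Take x = 0, y = 0, z = -7, w = -2. Substituting into each constraint:
  (1) -2(0) + 0 + 7 - 2(-2) = 11 ✓
  (2) -2 < -1 ✓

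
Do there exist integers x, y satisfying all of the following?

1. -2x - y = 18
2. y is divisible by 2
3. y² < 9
Yes

Take x = -9, y = 0. Substituting into each constraint:
  (1) -2(-9) + 0 = 18 ✓
  (2) 0 = 2 × 0, remainder 0 ✓
  (3) y² = (0)² = 0, and 0 < 9 ✓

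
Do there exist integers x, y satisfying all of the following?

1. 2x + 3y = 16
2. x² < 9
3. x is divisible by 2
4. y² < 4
No

A contradictory subset is {2x + 3y = 16, x² < 9, y² < 4}. No integer assignment can satisfy these jointly:

  - 2x + 3y = 16: is a linear equation tying the variables together
  - x² < 9: restricts x to |x| ≤ 2
  - y² < 4: restricts y to |y| ≤ 1

Range argument: with x ∈ [-2, 2], y ∈ [-1, 1], the left side of the equation is at most 7, but the right side is 16 > 7. No integer solution exists.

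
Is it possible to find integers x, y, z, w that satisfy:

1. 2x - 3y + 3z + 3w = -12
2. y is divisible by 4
Yes

Take x = -6, y = 0, z = 0, w = 0. Substituting into each constraint:
  (1) 2(-6) - 3(0) + 3(0) + 3(0) = -12 ✓
  (2) 0 = 4 × 0, remainder 0 ✓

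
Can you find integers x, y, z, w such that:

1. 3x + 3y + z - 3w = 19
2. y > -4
Yes

Take x = 0, y = 6, z = 1, w = 0. Substituting into each constraint:
  (1) 3(0) + 3(6) + 1 - 3(0) = 19 ✓
  (2) 6 > -4 ✓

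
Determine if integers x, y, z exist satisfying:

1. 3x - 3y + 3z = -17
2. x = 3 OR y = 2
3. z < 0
No

Even the single constraint (3x - 3y + 3z = -17) is infeasible over the integers.

  - 3x - 3y + 3z = -17: every term on the left is divisible by 3, so the LHS ≡ 0 (mod 3), but the RHS -17 is not — no integer solution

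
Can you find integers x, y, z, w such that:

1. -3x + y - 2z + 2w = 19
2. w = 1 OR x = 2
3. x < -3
Yes

Take x = -5, y = 2, z = 0, w = 1. Substituting into each constraint:
  (1) -3(-5) + 2 - 2(0) + 2(1) = 19 ✓
  (2) w = 1, target 1 ✓ (first branch holds)
  (3) -5 < -3 ✓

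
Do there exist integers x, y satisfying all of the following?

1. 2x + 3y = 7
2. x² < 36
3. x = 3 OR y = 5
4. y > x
Yes

Take x = -4, y = 5. Substituting into each constraint:
  (1) 2(-4) + 3(5) = 7 ✓
  (2) x² = (-4)² = 16, and 16 < 36 ✓
  (3) y = 5, target 5 ✓ (second branch holds)
  (4) 5 > -4 ✓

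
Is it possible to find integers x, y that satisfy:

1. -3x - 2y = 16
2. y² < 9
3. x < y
Yes

Take x = -6, y = 1. Substituting into each constraint:
  (1) -3(-6) - 2(1) = 16 ✓
  (2) y² = (1)² = 1, and 1 < 9 ✓
  (3) -6 < 1 ✓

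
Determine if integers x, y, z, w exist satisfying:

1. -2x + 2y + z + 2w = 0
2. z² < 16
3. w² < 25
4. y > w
Yes

Take x = 0, y = 0, z = 2, w = -1. Substituting into each constraint:
  (1) -2(0) + 2(0) + 2 + 2(-1) = 0 ✓
  (2) z² = (2)² = 4, and 4 < 16 ✓
  (3) w² = (-1)² = 1, and 1 < 25 ✓
  (4) 0 > -1 ✓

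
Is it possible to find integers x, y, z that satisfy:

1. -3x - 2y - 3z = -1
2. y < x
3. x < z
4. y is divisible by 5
Yes

Take x = 3, y = -10, z = 4. Substituting into each constraint:
  (1) -3(3) - 2(-10) - 3(4) = -1 ✓
  (2) -10 < 3 ✓
  (3) 3 < 4 ✓
  (4) -10 = 5 × -2, remainder 0 ✓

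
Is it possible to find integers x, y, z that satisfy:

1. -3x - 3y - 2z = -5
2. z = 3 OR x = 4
Yes

Take x = 4, y = -3, z = 1. Substituting into each constraint:
  (1) -3(4) - 3(-3) - 2(1) = -5 ✓
  (2) x = 4, target 4 ✓ (second branch holds)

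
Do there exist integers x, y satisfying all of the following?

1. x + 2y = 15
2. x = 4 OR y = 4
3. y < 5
Yes

Take x = 7, y = 4. Substituting into each constraint:
  (1) 7 + 2(4) = 15 ✓
  (2) y = 4, target 4 ✓ (second branch holds)
  (3) 4 < 5 ✓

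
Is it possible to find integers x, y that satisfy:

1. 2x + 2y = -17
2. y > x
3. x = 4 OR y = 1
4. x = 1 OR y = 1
No

Even the single constraint (2x + 2y = -17) is infeasible over the integers.

  - 2x + 2y = -17: every term on the left is divisible by 2, so the LHS ≡ 0 (mod 2), but the RHS -17 is not — no integer solution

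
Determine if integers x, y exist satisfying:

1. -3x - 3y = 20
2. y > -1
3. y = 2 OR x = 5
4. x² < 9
No

Even the single constraint (-3x - 3y = 20) is infeasible over the integers.

  - -3x - 3y = 20: every term on the left is divisible by 3, so the LHS ≡ 0 (mod 3), but the RHS 20 is not — no integer solution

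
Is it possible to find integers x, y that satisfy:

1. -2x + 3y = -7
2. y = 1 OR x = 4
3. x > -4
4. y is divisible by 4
No

A contradictory subset is {-2x + 3y = -7, y = 1 OR x = 4, y is divisible by 4}. No integer assignment can satisfy these jointly:

  - -2x + 3y = -7: is a linear equation tying the variables together
  - y = 1 OR x = 4: forces a choice: either y = 1 or x = 4
  - y is divisible by 4: restricts y to multiples of 4

Modular obstruction: writing y = 4y', every remaining term of the linear equation is divisible by 2, so the left side is ≡ 0 (mod 2); but the right side -7 ≡ 1 (mod 2). No integers can satisfy it.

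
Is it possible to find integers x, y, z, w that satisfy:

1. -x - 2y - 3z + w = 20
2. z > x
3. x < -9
Yes

Take x = -10, y = 0, z = 0, w = 10. Substituting into each constraint:
  (1) 10 - 2(0) - 3(0) + 10 = 20 ✓
  (2) 0 > -10 ✓
  (3) -10 < -9 ✓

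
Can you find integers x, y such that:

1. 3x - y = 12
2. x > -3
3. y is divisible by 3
Yes

Take x = 4, y = 0. Substituting into each constraint:
  (1) 3(4) + 0 = 12 ✓
  (2) 4 > -3 ✓
  (3) 0 = 3 × 0, remainder 0 ✓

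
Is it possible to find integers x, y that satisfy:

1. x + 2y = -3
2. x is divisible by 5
Yes

Take x = -5, y = 1. Substituting into each constraint:
  (1) (-5) + 2(1) = -3 ✓
  (2) -5 = 5 × -1, remainder 0 ✓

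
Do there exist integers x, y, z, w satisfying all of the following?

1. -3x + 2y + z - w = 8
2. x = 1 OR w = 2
Yes

Take x = 2, y = 8, z = 0, w = 2. Substituting into each constraint:
  (1) -3(2) + 2(8) + 0 + (-2) = 8 ✓
  (2) w = 2, target 2 ✓ (second branch holds)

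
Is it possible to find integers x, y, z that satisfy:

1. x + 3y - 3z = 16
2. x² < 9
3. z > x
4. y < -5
No

The full constraint system is jointly infeasible over the integers. Each constraint and what it forces:

  - x + 3y - 3z = 16: is a linear equation tying the variables together
  - x² < 9: restricts x to |x| ≤ 2
  - z > x: bounds one variable relative to another variable
  - y < -5: bounds one variable relative to a constant

Propagating the comparison: z > x and x ≥ -2 give z ≥ -1. Range argument: with x ∈ [-2, 2], y ∈ [−∞, -6], z ∈ [-1, ∞], the left side of the equation is at most -13, but the right side is 16 > -13. No integer solution exists.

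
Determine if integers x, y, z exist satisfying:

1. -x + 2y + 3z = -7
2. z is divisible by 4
Yes

Take x = 7, y = 0, z = 0. Substituting into each constraint:
  (1) (-7) + 2(0) + 3(0) = -7 ✓
  (2) 0 = 4 × 0, remainder 0 ✓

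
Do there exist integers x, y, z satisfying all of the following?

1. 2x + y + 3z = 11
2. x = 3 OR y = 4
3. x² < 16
Yes

Take x = 3, y = 5, z = 0. Substituting into each constraint:
  (1) 2(3) + 5 + 3(0) = 11 ✓
  (2) x = 3, target 3 ✓ (first branch holds)
  (3) x² = (3)² = 9, and 9 < 16 ✓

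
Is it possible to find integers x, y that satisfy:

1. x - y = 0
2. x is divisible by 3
Yes

Take x = 0, y = 0. Substituting into each constraint:
  (1) 0 + 0 = 0 ✓
  (2) 0 = 3 × 0, remainder 0 ✓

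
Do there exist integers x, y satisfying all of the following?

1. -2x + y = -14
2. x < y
Yes

Take x = 15, y = 16. Substituting into each constraint:
  (1) -2(15) + 16 = -14 ✓
  (2) 15 < 16 ✓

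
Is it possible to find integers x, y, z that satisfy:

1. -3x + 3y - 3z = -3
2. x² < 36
Yes

Take x = 0, y = 0, z = 1. Substituting into each constraint:
  (1) -3(0) + 3(0) - 3(1) = -3 ✓
  (2) x² = (0)² = 0, and 0 < 36 ✓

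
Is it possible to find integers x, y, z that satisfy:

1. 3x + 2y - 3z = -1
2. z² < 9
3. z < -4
No

A contradictory subset is {z² < 9, z < -4}. No integer assignment can satisfy these jointly:

  - z² < 9: restricts z to |z| ≤ 2
  - z < -4: bounds one variable relative to a constant

Direct contradiction: the bounds on z require z ≥ -2 and z ≤ -5 simultaneously, which is empty.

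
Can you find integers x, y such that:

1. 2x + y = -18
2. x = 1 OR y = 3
Yes

Take x = 1, y = -20. Substituting into each constraint:
  (1) 2(1) + (-20) = -18 ✓
  (2) x = 1, target 1 ✓ (first branch holds)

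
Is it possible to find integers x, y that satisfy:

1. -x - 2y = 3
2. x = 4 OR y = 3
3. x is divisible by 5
No

The full constraint system is jointly infeasible over the integers. Each constraint and what it forces:

  - -x - 2y = 3: is a linear equation tying the variables together
  - x = 4 OR y = 3: forces a choice: either x = 4 or y = 3
  - x is divisible by 5: restricts x to multiples of 5

Split on the disjunction (x = 4 OR y = 3):
  • If x = 4: this contradicts the divisibility constraint — 4 is not a multiple of 5.
  • If y = 3: with y = 3, writing x = 5x', every remaining term of the linear equation is divisible by 5, so the left side is ≡ 0 (mod 5); but the right side 9 ≡ 4 (mod 5). No integers can satisfy it.
Both branches are infeasible, so the system has no integer solution.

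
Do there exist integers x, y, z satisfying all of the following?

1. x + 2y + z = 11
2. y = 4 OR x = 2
Yes

Take x = 2, y = 0, z = 9. Substituting into each constraint:
  (1) 2 + 2(0) + 9 = 11 ✓
  (2) x = 2, target 2 ✓ (second branch holds)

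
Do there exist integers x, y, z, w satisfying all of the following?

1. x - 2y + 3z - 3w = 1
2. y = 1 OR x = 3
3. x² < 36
Yes

Take x = 3, y = 4, z = 0, w = -2. Substituting into each constraint:
  (1) 3 - 2(4) + 3(0) - 3(-2) = 1 ✓
  (2) x = 3, target 3 ✓ (second branch holds)
  (3) x² = (3)² = 9, and 9 < 36 ✓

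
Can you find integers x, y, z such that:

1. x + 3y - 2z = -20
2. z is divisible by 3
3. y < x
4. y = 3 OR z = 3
Yes

Take x = -2, y = -4, z = 3. Substituting into each constraint:
  (1) (-2) + 3(-4) - 2(3) = -20 ✓
  (2) 3 = 3 × 1, remainder 0 ✓
  (3) -4 < -2 ✓
  (4) z = 3, target 3 ✓ (second branch holds)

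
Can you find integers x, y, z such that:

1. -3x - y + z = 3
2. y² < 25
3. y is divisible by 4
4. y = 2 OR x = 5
Yes

Take x = 5, y = 4, z = 22. Substituting into each constraint:
  (1) -3(5) + (-4) + 22 = 3 ✓
  (2) y² = (4)² = 16, and 16 < 25 ✓
  (3) 4 = 4 × 1, remainder 0 ✓
  (4) x = 5, target 5 ✓ (second branch holds)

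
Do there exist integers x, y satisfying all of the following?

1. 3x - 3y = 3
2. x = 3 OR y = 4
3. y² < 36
Yes

Take x = 3, y = 2. Substituting into each constraint:
  (1) 3(3) - 3(2) = 3 ✓
  (2) x = 3, target 3 ✓ (first branch holds)
  (3) y² = (2)² = 4, and 4 < 36 ✓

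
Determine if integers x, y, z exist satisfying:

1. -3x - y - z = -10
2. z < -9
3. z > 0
No

A contradictory subset is {z < -9, z > 0}. No integer assignment can satisfy these jointly:

  - z < -9: bounds one variable relative to a constant
  - z > 0: bounds one variable relative to a constant

Direct contradiction: the bounds on z require z ≥ 1 and z ≤ -10 simultaneously, which is empty.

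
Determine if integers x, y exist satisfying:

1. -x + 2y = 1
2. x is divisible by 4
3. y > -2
No

A contradictory subset is {-x + 2y = 1, x is divisible by 4}. No integer assignment can satisfy these jointly:

  - -x + 2y = 1: is a linear equation tying the variables together
  - x is divisible by 4: restricts x to multiples of 4

Modular obstruction: writing x = 4x', every remaining term of the linear equation is divisible by 2, so the left side is ≡ 0 (mod 2); but the right side 1 ≡ 1 (mod 2). No integers can satisfy it.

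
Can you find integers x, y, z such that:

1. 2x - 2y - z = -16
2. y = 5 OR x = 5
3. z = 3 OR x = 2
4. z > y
Yes

Take x = 2, y = 5, z = 10. Substituting into each constraint:
  (1) 2(2) - 2(5) + (-10) = -16 ✓
  (2) y = 5, target 5 ✓ (first branch holds)
  (3) x = 2, target 2 ✓ (second branch holds)
  (4) 10 > 5 ✓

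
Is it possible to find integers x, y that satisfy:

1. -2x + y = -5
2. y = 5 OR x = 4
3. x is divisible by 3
No

The full constraint system is jointly infeasible over the integers. Each constraint and what it forces:

  - -2x + y = -5: is a linear equation tying the variables together
  - y = 5 OR x = 4: forces a choice: either y = 5 or x = 4
  - x is divisible by 3: restricts x to multiples of 3

Split on the disjunction (y = 5 OR x = 4):
  • If y = 5: with y = 5, writing x = 3x', every remaining term of the linear equation is divisible by 6, so the left side is ≡ 0 (mod 6); but the right side -10 ≡ 2 (mod 6). No integers can satisfy it.
  • If x = 4: this contradicts the divisibility constraint — 4 is not a multiple of 3.
Both branches are infeasible, so the system has no integer solution.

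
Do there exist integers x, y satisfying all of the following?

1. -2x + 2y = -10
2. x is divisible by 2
Yes

Take x = 0, y = -5. Substituting into each constraint:
  (1) -2(0) + 2(-5) = -10 ✓
  (2) 0 = 2 × 0, remainder 0 ✓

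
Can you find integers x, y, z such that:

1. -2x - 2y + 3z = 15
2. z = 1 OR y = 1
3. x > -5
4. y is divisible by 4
Yes

Take x = -2, y = -4, z = 1. Substituting into each constraint:
  (1) -2(-2) - 2(-4) + 3(1) = 15 ✓
  (2) z = 1, target 1 ✓ (first branch holds)
  (3) -2 > -5 ✓
  (4) -4 = 4 × -1, remainder 0 ✓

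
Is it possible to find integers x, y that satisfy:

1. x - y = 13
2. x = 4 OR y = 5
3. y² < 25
No

The full constraint system is jointly infeasible over the integers. Each constraint and what it forces:

  - x - y = 13: is a linear equation tying the variables together
  - x = 4 OR y = 5: forces a choice: either x = 4 or y = 5
  - y² < 25: restricts y to |y| ≤ 4

Split on the disjunction (x = 4 OR y = 5):
  • If x = 4: the equation forces y = -9, but y² < 25 requires |y| ≤ 4.
  • If y = 5: this contradicts y² < 25, which requires |y| ≤ 4.
Both branches are infeasible, so the system has no integer solution.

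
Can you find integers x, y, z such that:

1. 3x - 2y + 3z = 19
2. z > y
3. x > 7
Yes

Take x = 8, y = -8, z = -7. Substituting into each constraint:
  (1) 3(8) - 2(-8) + 3(-7) = 19 ✓
  (2) -7 > -8 ✓
  (3) 8 > 7 ✓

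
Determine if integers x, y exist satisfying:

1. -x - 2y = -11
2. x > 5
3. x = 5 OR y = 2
Yes

Take x = 7, y = 2. Substituting into each constraint:
  (1) (-7) - 2(2) = -11 ✓
  (2) 7 > 5 ✓
  (3) y = 2, target 2 ✓ (second branch holds)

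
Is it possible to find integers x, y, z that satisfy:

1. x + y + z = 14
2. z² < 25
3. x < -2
Yes

Take x = -3, y = 17, z = 0. Substituting into each constraint:
  (1) (-3) + 17 + 0 = 14 ✓
  (2) z² = (0)² = 0, and 0 < 25 ✓
  (3) -3 < -2 ✓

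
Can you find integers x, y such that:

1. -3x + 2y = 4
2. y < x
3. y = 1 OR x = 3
No

The full constraint system is jointly infeasible over the integers. Each constraint and what it forces:

  - -3x + 2y = 4: is a linear equation tying the variables together
  - y < x: bounds one variable relative to another variable
  - y = 1 OR x = 3: forces a choice: either y = 1 or x = 3

Split on the disjunction (y = 1 OR x = 3):
  • If y = 1: with y = 1, every remaining term of the linear equation is divisible by 3, so the left side is ≡ 0 (mod 3); but the right side 2 ≡ 2 (mod 3). No integers can satisfy it.
  • If x = 3: with x = 3, every remaining term of the linear equation is divisible by 2, so the left side is ≡ 0 (mod 2); but the right side 13 ≡ 1 (mod 2). No integers can satisfy it.
Both branches are infeasible, so the system has no integer solution.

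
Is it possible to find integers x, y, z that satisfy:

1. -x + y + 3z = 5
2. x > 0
Yes

Take x = 1, y = 0, z = 2. Substituting into each constraint:
  (1) (-1) + 0 + 3(2) = 5 ✓
  (2) 1 > 0 ✓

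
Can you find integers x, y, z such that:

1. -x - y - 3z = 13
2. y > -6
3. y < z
Yes

Take x = -12, y = -1, z = 0. Substituting into each constraint:
  (1) 12 + 1 - 3(0) = 13 ✓
  (2) -1 > -6 ✓
  (3) -1 < 0 ✓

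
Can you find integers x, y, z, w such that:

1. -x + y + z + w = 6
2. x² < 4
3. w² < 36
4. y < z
Yes

Take x = 0, y = 0, z = 1, w = 5. Substituting into each constraint:
  (1) 0 + 0 + 1 + 5 = 6 ✓
  (2) x² = (0)² = 0, and 0 < 4 ✓
  (3) w² = (5)² = 25, and 25 < 36 ✓
  (4) 0 < 1 ✓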